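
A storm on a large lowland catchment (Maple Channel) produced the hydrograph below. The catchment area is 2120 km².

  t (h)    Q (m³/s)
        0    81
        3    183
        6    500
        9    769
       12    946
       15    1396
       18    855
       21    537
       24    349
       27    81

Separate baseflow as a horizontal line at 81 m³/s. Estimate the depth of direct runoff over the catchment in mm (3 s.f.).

Direct runoff: 0.0, 102.0, 419.0, 688.0, 865.0, 1315.0, 774.0, 456.0, 268.0, 0.0 m³/s; ΣQ_DR = 4887 m³/s.
V = ΣQ_DR · Δt = 4887 × 10800 s = 5.278 × 10^7 m³.
Over A = 2120 km², depth = V / A = 24.9 mm.

d ≈ 24.9 mm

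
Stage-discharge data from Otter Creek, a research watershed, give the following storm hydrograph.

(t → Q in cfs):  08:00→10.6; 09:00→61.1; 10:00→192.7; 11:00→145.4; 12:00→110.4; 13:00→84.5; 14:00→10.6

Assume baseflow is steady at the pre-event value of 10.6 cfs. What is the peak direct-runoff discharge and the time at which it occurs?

Subtracting baseflow gives direct-runoff ordinates: 0.0, 50.5, 182.1, 134.8, 99.8, 73.9, 0.0 cfs.
The maximum is 182.1 cfs, occurring at the reading for t = 10:00.

Q_p = 182.1 cfs at t = 10:00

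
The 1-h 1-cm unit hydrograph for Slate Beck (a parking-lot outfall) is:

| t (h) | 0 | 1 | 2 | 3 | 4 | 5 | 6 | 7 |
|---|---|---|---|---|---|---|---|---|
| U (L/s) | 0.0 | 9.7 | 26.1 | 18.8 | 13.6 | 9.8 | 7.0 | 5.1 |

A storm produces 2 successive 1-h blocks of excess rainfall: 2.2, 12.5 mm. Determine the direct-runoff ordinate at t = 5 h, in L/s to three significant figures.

By discrete convolution, Q_j = Σ (P_i / 10 mm) · U_{j−i}.
At t = 5 h (j=5): Q = (2.2/10)·9.8 + (12.5/10)·13.6 = 19.2 L/s.

Q ≈ 19.2 L/s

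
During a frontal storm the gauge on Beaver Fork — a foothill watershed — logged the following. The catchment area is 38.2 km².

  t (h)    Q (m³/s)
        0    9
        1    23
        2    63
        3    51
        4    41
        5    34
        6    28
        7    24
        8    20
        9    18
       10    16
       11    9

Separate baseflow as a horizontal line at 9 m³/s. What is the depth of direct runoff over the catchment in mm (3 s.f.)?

Direct runoff: 0.0, 14.0, 54.0, 42.0, 32.0, 25.0, 19.0, 15.0, 11.0, 9.0, 7.0, 0.0 m³/s; ΣQ_DR = 228.0 m³/s.
V = ΣQ_DR · Δt = 228.0 × 3600 s = 8.208 × 10^5 m³.
Over A = 38.2 km², depth = V / A = 21.5 mm.

d ≈ 21.5 mm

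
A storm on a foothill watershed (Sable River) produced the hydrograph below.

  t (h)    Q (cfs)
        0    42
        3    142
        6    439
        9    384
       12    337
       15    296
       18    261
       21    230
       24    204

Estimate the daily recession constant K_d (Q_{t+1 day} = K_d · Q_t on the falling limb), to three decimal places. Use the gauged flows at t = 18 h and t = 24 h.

K_d ≈ 0.373

Between t = 18 h and t = 24 h the flow falls from 261 to 204 cfs over 2×3 h = 6 h.
Per-interval ratio K = (204/261)^(1/2) = 0.8841; K_d = K^(24/3) = 0.373.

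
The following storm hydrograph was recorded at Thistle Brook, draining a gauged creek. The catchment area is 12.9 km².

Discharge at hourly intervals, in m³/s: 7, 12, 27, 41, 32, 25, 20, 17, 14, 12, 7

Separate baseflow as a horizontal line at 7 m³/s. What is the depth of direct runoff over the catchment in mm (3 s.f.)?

d ≈ 38.2 mm

Direct runoff: 0.0, 5.0, 20.0, 34.0, 25.0, 18.0, 13.0, 10.0, 7.0, 5.0, 0.0 m³/s; ΣQ_DR = 137.0 m³/s.
V = ΣQ_DR · Δt = 137.0 × 3600 s = 4.932 × 10^5 m³.
Over A = 12.9 km², depth = V / A = 38.2 mm.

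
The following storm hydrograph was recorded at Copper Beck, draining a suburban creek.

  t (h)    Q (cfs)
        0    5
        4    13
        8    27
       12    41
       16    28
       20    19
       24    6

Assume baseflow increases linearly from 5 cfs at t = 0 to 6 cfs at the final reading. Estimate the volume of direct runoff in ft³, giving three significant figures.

Direct-runoff ordinates (Q − Q_b): 0.00, 7.83, 21.67, 35.50, 22.33, 13.17, 0.00 cfs.
ΣQ_DR = 100.5 cfs.
With Δt = 4 h = 14400 s, V = ΣQ_DR · Δt = 100.5 × 14400 = 1.45 × 10^6 ft³.

V ≈ 1.45 × 10^6 ft³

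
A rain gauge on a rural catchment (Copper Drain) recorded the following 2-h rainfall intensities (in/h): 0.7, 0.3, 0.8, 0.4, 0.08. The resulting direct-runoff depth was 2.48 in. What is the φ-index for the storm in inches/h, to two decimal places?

Only the 4 blocks with intensity above φ contribute runoff: 0.7, 0.3, 0.8, 0.4 in/h.
Σ(I−φ)·Δt = d  ⇒  (0.7+0.3+0.8+0.4 − 4φ)·2 = 2.48
φ = (2.200 − 2.48/2) / 4 = 0.24 in/h.

φ ≈ 0.24 in/h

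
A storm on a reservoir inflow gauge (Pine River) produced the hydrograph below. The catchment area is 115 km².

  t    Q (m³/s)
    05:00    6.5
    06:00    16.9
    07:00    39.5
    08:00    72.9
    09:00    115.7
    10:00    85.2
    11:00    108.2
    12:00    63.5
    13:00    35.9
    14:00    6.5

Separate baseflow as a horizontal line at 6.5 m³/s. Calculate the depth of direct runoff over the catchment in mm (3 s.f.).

d ≈ 15.2 mm

Direct runoff: 0.0, 10.4, 33.0, 66.4, 109.2, 78.7, 101.7, 57.0, 29.4, 0.0 m³/s; ΣQ_DR = 485.8 m³/s.
V = ΣQ_DR · Δt = 485.8 × 3600 s = 1.749 × 10^6 m³.
Over A = 115 km², depth = V / A = 15.2 mm.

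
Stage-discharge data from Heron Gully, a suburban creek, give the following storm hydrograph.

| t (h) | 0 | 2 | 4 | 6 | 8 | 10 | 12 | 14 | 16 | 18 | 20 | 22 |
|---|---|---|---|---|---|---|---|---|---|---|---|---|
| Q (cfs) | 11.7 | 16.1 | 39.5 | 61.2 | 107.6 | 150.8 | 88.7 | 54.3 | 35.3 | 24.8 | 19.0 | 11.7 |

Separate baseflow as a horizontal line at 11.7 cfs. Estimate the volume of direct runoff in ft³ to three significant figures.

Direct-runoff ordinates (Q − Q_b): 0.0, 4.4, 27.8, 49.5, 95.9, 139.1, 77.0, 42.6, 23.6, 13.1, 7.3, 0.0 cfs.
ΣQ_DR = 480.3 cfs.
With Δt = 2 h = 7200 s, V = ΣQ_DR · Δt = 480.3 × 7200 = 3.46 × 10^6 ft³.

V ≈ 3.46 × 10^6 ft³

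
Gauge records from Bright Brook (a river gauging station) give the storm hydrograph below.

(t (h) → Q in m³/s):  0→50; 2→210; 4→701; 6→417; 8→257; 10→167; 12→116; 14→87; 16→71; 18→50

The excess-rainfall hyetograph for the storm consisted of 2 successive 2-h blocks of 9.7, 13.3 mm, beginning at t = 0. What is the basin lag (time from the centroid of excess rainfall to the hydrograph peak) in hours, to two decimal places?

Centroid of excess rainfall: t_c = Σ P_i·t̄_i / ΣP_i = 2.1565 h (block centres at 1, 3 h).
Hydrograph peak occurs at t = 4 h, so basin lag t_L = 4 − 2.1565 = 1.84 h.

t_L ≈ 1.84 h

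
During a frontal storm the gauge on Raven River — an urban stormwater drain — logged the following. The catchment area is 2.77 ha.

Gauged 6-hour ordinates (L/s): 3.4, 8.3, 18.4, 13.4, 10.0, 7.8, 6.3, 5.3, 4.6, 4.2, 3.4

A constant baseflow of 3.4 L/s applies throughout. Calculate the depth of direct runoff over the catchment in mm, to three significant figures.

Direct runoff: 0.0, 4.9, 15.0, 10.0, 6.6, 4.4, 2.9, 1.9, 1.2, 0.8, 0.0 L/s; ΣQ_DR = 47.70 L/s.
V = ΣQ_DR · Δt = 47.70 × 21600 s = 1.030 × 10^6 L.
Over A = 2.77 ha, depth = V / A = 37.2 mm.

d ≈ 37.2 mm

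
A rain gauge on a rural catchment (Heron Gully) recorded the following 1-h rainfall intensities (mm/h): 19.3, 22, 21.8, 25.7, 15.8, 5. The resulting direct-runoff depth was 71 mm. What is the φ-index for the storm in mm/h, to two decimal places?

Only the 5 blocks with intensity above φ contribute runoff: 19.3, 22, 21.8, 25.7, 15.8 mm/h.
Σ(I−φ)·Δt = d  ⇒  (19.3+22+21.8+25.7+15.8 − 5φ)·1 = 71
φ = (104.6 − 71/1) / 5 = 6.72 mm/h.

φ ≈ 6.72 mm/h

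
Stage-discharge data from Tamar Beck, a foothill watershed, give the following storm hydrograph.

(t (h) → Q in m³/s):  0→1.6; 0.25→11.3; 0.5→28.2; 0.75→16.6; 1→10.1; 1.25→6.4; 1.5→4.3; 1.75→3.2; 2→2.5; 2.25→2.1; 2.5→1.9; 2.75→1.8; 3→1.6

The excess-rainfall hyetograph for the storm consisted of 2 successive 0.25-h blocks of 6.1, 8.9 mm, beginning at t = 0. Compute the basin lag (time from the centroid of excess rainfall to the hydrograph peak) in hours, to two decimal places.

t_L ≈ 0.23 h

Centroid of excess rainfall: t_c = Σ P_i·t̄_i / ΣP_i = 0.2733 h (block centres at 0.125, 0.375 h).
Hydrograph peak occurs at t = 0.5 h, so basin lag t_L = 0.5 − 0.2733 = 0.23 h.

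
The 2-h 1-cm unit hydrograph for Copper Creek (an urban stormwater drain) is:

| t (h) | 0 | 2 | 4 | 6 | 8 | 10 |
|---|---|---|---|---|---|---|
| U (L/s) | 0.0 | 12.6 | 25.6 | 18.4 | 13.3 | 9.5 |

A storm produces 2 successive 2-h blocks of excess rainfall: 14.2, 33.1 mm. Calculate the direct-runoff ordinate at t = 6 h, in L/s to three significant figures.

By discrete convolution, Q_j = Σ (P_i / 10 mm) · U_{j−i}.
At t = 6 h (j=3): Q = (14.2/10)·18.4 + (33.1/10)·25.6 = 111 L/s.

Q ≈ 111 L/s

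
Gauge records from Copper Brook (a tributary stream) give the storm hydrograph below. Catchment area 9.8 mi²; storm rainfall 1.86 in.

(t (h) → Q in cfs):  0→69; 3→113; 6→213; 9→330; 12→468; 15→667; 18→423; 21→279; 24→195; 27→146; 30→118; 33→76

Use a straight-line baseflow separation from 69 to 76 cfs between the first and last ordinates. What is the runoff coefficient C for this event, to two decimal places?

ΣQ_DR = 2227 cfs; V = ΣQ_DR·Δt = 2.405 × 10^7 ft³.
Runoff depth d = V / A = 1.056 in.
C = d / P = 1.056 / 1.86 = 0.57.

C ≈ 0.57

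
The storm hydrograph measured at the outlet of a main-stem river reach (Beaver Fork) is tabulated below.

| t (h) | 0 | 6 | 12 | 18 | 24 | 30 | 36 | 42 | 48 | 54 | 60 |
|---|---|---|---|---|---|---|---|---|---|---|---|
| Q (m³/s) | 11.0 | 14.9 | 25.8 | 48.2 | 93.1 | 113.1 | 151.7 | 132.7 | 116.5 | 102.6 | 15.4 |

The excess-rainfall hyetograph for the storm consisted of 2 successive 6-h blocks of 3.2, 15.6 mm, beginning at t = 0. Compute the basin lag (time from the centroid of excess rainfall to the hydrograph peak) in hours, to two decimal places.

t_L ≈ 28.02 h

Centroid of excess rainfall: t_c = Σ P_i·t̄_i / ΣP_i = 7.9787 h (block centres at 3, 9 h).
Hydrograph peak occurs at t = 36 h, so basin lag t_L = 36 − 7.9787 = 28.02 h.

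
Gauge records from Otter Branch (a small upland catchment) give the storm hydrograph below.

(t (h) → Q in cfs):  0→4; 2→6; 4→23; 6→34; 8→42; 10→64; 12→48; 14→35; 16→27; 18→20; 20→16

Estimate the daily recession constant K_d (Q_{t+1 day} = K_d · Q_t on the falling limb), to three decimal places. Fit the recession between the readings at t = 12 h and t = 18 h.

K_d ≈ 0.030

Between t = 12 h and t = 18 h the flow falls from 48 to 20 cfs over 3×2 h = 6 h.
Per-interval ratio K = (20/48)^(1/3) = 0.7469; K_d = K^(24/2) = 0.030.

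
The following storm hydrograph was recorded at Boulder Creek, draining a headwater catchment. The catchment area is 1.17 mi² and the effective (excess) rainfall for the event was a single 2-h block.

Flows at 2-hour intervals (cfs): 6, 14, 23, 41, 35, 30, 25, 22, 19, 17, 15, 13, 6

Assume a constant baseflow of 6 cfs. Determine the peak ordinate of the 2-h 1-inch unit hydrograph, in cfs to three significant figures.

U_p ≈ 70.3 cfs

Direct runoff: 0.0, 8.0, 17.0, 35.0, 29.0, 24.0, 19.0, 16.0, 13.0, 11.0, 9.0, 7.0, 0.0 cfs; ΣQ_DR = 188.0 cfs, peak = 35.0 cfs.
Runoff depth d = ΣQ_DR·Δt / A = 188.0 × 7200 / (1.17 mi²) = 0.4980 in.
The 1-inch UH is the DRH scaled by (1 in)/d, so U_p = 35.0 × 1/0.4980 = 70.3 cfs.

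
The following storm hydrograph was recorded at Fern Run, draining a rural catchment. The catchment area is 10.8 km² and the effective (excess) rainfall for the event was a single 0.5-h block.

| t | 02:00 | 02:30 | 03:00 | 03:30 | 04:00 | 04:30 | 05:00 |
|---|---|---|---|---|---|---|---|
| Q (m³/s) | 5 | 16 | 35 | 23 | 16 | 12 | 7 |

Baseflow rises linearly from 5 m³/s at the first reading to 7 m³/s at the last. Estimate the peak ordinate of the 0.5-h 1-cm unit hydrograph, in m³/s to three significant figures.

Direct runoff: 0.00, 10.67, 29.33, 17.00, 9.67, 5.33, 0.00 m³/s; ΣQ_DR = 72.00 m³/s, peak = 29.33 m³/s.
Runoff depth d = ΣQ_DR·Δt / A = 72.00 × 1800 / (10.8 km²) = 12.00 mm.
The 1-cm UH is the DRH scaled by (10 mm)/d, so U_p = 29.33 × 10/12.00 = 24.4 m³/s.

U_p ≈ 24.4 m³/s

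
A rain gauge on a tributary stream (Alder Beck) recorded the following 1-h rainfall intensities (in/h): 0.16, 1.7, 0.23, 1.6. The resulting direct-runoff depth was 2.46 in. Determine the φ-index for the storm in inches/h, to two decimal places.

Only the 2 blocks with intensity above φ contribute runoff: 1.7, 1.6 in/h.
Σ(I−φ)·Δt = d  ⇒  (1.7+1.6 − 2φ)·1 = 2.46
φ = (3.300 − 2.46/1) / 2 = 0.42 in/h.

φ ≈ 0.42 in/h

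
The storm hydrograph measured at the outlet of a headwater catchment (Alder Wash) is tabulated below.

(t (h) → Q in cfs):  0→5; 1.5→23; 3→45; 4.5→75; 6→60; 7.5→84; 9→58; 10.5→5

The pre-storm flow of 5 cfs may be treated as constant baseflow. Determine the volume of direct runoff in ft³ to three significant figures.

V ≈ 1.70 × 10^6 ft³

Direct-runoff ordinates (Q − Q_b): 0.0, 18.0, 40.0, 70.0, 55.0, 79.0, 53.0, 0.0 cfs.
ΣQ_DR = 315.0 cfs.
With Δt = 1.5 h = 5400 s, V = ΣQ_DR · Δt = 315.0 × 5400 = 1.70 × 10^6 ft³.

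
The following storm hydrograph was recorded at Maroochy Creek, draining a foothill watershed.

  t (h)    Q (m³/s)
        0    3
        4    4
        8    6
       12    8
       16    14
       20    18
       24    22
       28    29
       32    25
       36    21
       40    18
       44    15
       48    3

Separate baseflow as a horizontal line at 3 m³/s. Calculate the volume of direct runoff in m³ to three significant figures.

Direct-runoff ordinates (Q − Q_b): 0.0, 1.0, 3.0, 5.0, 11.0, 15.0, 19.0, 26.0, 22.0, 18.0, 15.0, 12.0, 0.0 m³/s.
ΣQ_DR = 147.0 m³/s.
With Δt = 4 h = 14400 s, V = ΣQ_DR · Δt = 147.0 × 14400 = 2.12 × 10^6 m³.

V ≈ 2.12 × 10^6 m³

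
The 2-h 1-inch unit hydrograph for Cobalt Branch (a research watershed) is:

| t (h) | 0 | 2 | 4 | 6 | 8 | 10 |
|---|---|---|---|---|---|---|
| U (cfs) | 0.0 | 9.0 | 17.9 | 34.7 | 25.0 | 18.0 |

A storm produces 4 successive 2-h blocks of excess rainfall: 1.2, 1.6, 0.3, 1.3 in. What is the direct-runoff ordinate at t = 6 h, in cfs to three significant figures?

By discrete convolution, Q_j = Σ (P_i / 1 in) · U_{j−i}.
At t = 6 h (j=3): Q = (1.2/1)·34.7 + (1.6/1)·17.9 + (0.3/1)·9.0 + (1.3/1)·0.0 = 73.0 cfs.

Q ≈ 73.0 cfs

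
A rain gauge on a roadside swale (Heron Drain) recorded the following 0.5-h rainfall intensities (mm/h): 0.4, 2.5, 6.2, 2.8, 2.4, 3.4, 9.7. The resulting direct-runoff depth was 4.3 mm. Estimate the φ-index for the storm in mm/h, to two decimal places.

Only the 2 blocks with intensity above φ contribute runoff: 6.2, 9.7 mm/h.
Σ(I−φ)·Δt = d  ⇒  (6.2+9.7 − 2φ)·0.5 = 4.3
φ = (15.90 − 4.3/0.5) / 2 = 3.65 mm/h.

φ ≈ 3.65 mm/h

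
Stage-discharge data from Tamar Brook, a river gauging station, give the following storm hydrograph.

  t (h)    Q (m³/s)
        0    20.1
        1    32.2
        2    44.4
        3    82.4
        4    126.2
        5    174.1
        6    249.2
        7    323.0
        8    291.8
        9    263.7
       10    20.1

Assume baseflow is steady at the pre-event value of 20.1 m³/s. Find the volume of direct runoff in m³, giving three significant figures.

Direct-runoff ordinates (Q − Q_b): 0.0, 12.1, 24.3, 62.3, 106.1, 154.0, 229.1, 302.9, 271.7, 243.6, 0.0 m³/s.
ΣQ_DR = 1406 m³/s.
With Δt = 1 h = 3600 s, V = ΣQ_DR · Δt = 1406 × 3600 = 5.06 × 10^6 m³.

V ≈ 5.06 × 10^6 m³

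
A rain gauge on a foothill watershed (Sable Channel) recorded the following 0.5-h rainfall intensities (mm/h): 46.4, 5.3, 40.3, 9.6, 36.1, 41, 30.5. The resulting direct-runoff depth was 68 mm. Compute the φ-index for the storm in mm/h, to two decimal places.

Only the 5 blocks with intensity above φ contribute runoff: 46.4, 40.3, 36.1, 41, 30.5 mm/h.
Σ(I−φ)·Δt = d  ⇒  (46.4+40.3+36.1+41+30.5 − 5φ)·0.5 = 68
φ = (194.3 − 68/0.5) / 5 = 11.66 mm/h.

φ ≈ 11.66 mm/h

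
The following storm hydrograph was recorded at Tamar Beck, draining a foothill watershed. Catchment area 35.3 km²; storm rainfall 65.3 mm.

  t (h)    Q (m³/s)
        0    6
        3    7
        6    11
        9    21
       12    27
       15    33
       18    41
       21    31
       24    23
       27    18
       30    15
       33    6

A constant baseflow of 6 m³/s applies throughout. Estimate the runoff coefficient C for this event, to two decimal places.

C ≈ 0.78

ΣQ_DR = 167.0 m³/s; V = ΣQ_DR·Δt = 1.804 × 10^6 m³.
Runoff depth d = V / A = 51.09 mm.
C = d / P = 51.09 / 65.3 = 0.78.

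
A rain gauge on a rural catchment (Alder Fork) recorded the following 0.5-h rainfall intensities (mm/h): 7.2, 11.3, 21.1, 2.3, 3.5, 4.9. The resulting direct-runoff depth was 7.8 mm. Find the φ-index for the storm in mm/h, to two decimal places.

Only the 2 blocks with intensity above φ contribute runoff: 11.3, 21.1 mm/h.
Σ(I−φ)·Δt = d  ⇒  (11.3+21.1 − 2φ)·0.5 = 7.8
φ = (32.40 − 7.8/0.5) / 2 = 8.40 mm/h.

φ ≈ 8.40 mm/h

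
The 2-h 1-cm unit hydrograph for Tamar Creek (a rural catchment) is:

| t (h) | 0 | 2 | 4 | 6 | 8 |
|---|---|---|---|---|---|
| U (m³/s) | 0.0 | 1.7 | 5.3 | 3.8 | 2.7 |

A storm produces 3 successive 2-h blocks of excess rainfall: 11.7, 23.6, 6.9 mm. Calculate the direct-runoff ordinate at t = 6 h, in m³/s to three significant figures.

By discrete convolution, Q_j = Σ (P_i / 10 mm) · U_{j−i}.
At t = 6 h (j=3): Q = (11.7/10)·3.8 + (23.6/10)·5.3 + (6.9/10)·1.7 = 18.1 m³/s.

Q ≈ 18.1 m³/s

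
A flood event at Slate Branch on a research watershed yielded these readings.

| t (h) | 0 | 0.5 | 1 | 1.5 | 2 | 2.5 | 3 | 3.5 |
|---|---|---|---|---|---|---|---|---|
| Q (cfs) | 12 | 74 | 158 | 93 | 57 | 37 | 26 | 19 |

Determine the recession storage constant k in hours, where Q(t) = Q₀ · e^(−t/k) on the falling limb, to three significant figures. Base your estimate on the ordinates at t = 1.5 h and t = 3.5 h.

On the falling limb, Q drops from 93 to 19 cfs between t = 1.5 h and t = 3.5 h (Δt = 2 h).
k = −Δt / ln(Q₂/Q₁) = −2 / ln(19/93) = 1.26 h.

k ≈ 1.26 h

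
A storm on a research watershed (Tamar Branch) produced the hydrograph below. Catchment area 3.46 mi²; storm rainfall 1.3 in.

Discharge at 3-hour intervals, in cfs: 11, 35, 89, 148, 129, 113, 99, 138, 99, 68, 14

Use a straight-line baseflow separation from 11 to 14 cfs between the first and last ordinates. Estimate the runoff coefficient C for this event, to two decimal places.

ΣQ_DR = 805.5 cfs; V = ΣQ_DR·Δt = 8.699 × 10^6 ft³.
Runoff depth d = V / A = 1.082 in.
C = d / P = 1.082 / 1.3 = 0.83.

C ≈ 0.83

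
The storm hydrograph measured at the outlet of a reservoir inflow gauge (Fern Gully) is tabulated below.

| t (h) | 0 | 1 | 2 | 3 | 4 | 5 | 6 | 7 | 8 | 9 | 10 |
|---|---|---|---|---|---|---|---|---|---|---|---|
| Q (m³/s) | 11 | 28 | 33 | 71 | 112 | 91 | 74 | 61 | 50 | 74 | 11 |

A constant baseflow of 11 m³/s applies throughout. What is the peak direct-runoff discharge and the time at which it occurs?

Subtracting baseflow gives direct-runoff ordinates: 0.0, 17.0, 22.0, 60.0, 101.0, 80.0, 63.0, 50.0, 39.0, 63.0, 0.0 m³/s.
The maximum is 101.0 m³/s, occurring at the reading for t = 4 h.

Q_p = 101.0 m³/s at t = 4 h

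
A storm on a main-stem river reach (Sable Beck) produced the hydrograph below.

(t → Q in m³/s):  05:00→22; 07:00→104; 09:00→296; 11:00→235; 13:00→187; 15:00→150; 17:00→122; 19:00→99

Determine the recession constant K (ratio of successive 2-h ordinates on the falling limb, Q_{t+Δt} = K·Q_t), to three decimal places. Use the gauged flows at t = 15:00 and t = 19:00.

Using the recession-limb readings at t = 15:00 and t = 19:00: Q falls from 150 to 99 m³/s over 2 intervals.
K = (Q₂/Q₁)^(1/2) = (99/150)^(1/2) = 0.812.

K ≈ 0.812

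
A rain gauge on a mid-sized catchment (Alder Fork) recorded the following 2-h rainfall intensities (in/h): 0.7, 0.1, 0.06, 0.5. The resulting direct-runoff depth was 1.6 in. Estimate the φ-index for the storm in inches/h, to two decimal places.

Only the 2 blocks with intensity above φ contribute runoff: 0.7, 0.5 in/h.
Σ(I−φ)·Δt = d  ⇒  (0.7+0.5 − 2φ)·2 = 1.6
φ = (1.200 − 1.6/2) / 2 = 0.20 in/h.

φ ≈ 0.20 in/h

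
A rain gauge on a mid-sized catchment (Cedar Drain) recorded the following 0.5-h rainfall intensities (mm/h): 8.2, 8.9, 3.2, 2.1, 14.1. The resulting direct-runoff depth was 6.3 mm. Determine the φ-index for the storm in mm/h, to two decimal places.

φ ≈ 6.20 mm/h

Only the 3 blocks with intensity above φ contribute runoff: 8.2, 8.9, 14.1 mm/h.
Σ(I−φ)·Δt = d  ⇒  (8.2+8.9+14.1 − 3φ)·0.5 = 6.3
φ = (31.20 − 6.3/0.5) / 3 = 6.20 mm/h.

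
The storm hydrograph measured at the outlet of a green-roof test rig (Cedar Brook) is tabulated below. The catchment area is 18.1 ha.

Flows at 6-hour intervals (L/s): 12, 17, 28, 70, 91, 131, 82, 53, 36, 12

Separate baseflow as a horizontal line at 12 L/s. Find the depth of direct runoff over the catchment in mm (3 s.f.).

Direct runoff: 0.0, 5.0, 16.0, 58.0, 79.0, 119.0, 70.0, 41.0, 24.0, 0.0 L/s; ΣQ_DR = 412.0 L/s.
V = ΣQ_DR · Δt = 412.0 × 21600 s = 8.899 × 10^6 L.
Over A = 18.1 ha, depth = V / A = 49.2 mm.

d ≈ 49.2 mm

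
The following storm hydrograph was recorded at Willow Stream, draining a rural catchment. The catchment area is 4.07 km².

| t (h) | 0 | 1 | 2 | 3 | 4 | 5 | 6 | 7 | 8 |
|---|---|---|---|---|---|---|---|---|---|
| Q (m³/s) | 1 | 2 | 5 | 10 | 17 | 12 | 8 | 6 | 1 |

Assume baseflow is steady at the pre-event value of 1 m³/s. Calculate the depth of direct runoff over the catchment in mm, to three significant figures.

Direct runoff: 0.0, 1.0, 4.0, 9.0, 16.0, 11.0, 7.0, 5.0, 0.0 m³/s; ΣQ_DR = 53.00 m³/s.
V = ΣQ_DR · Δt = 53.00 × 3600 s = 1.908 × 10^5 m³.
Over A = 4.07 km², depth = V / A = 46.9 mm.

d ≈ 46.9 mm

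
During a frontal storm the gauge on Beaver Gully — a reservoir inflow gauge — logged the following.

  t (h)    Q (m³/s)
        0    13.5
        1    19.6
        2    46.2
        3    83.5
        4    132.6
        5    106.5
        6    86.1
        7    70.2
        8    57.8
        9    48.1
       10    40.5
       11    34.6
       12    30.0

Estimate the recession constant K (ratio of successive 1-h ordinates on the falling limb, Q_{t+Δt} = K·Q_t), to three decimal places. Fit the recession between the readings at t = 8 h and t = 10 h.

Using the recession-limb readings at t = 8 h and t = 10 h: Q falls from 57.8 to 40.5 m³/s over 2 intervals.
K = (Q₂/Q₁)^(1/2) = (40.5/57.8)^(1/2) = 0.837.

K ≈ 0.837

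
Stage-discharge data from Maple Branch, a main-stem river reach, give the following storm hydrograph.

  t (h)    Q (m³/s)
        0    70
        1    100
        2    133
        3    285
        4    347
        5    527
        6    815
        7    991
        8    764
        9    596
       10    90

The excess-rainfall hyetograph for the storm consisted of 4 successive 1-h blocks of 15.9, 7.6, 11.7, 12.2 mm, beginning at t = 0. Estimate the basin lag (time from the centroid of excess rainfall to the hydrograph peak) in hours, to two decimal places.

t_L ≈ 5.07 h

Centroid of excess rainfall: t_c = Σ P_i·t̄_i / ΣP_i = 1.9262 h (block centres at 0.5, 1.5, 2.5, 3.5 h).
Hydrograph peak occurs at t = 7 h, so basin lag t_L = 7 − 1.9262 = 5.07 h.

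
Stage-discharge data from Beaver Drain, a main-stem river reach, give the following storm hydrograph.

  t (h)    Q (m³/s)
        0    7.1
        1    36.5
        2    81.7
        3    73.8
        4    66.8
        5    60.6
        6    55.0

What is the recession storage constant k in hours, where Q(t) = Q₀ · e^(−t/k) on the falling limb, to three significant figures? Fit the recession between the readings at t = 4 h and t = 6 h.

k ≈ 10.3 h

On the falling limb, Q drops from 66.8 to 55.0 m³/s between t = 4 h and t = 6 h (Δt = 2 h).
k = −Δt / ln(Q₂/Q₁) = −2 / ln(55.0/66.8) = 10.3 h.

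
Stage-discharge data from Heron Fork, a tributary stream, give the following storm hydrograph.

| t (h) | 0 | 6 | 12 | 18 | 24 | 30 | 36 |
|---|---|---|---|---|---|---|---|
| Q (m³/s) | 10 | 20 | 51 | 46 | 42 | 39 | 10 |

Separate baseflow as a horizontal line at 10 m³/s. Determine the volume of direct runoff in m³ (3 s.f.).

V ≈ 3.20 × 10^6 m³

Direct-runoff ordinates (Q − Q_b): 0.0, 10.0, 41.0, 36.0, 32.0, 29.0, 0.0 m³/s.
ΣQ_DR = 148.0 m³/s.
With Δt = 6 h = 21600 s, V = ΣQ_DR · Δt = 148.0 × 21600 = 3.20 × 10^6 m³.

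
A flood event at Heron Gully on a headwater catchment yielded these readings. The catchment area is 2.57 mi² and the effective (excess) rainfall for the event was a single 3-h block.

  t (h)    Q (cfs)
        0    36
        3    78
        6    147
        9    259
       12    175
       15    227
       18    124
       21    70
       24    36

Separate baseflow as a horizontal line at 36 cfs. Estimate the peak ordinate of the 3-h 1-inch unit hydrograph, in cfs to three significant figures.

Direct runoff: 0.0, 42.0, 111.0, 223.0, 139.0, 191.0, 88.0, 34.0, 0.0 cfs; ΣQ_DR = 828.0 cfs, peak = 223.0 cfs.
Runoff depth d = ΣQ_DR·Δt / A = 828.0 × 10800 / (2.57 mi²) = 1.498 in.
The 1-inch UH is the DRH scaled by (1 in)/d, so U_p = 223.0 × 1/1.498 = 149 cfs.

U_p ≈ 149 cfs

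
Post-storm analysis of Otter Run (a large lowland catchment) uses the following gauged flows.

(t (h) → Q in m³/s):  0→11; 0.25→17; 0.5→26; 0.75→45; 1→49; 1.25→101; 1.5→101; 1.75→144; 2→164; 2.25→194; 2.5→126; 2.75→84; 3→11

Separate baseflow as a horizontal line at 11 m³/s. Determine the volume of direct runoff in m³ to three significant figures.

Direct-runoff ordinates (Q − Q_b): 0.0, 6.0, 15.0, 34.0, 38.0, 90.0, 90.0, 133.0, 153.0, 183.0, 115.0, 73.0, 0.0 m³/s.
ΣQ_DR = 930.0 m³/s.
With Δt = 0.25 h = 900 s, V = ΣQ_DR · Δt = 930.0 × 900 = 8.37 × 10^5 m³.

V ≈ 8.37 × 10^5 m³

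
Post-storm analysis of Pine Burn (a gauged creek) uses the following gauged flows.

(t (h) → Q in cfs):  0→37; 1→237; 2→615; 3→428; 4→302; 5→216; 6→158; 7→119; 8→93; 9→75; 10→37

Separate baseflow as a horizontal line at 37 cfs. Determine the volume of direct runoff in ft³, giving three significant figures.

Direct-runoff ordinates (Q − Q_b): 0.0, 200.0, 578.0, 391.0, 265.0, 179.0, 121.0, 82.0, 56.0, 38.0, 0.0 cfs.
ΣQ_DR = 1910 cfs.
With Δt = 1 h = 3600 s, V = ΣQ_DR · Δt = 1910 × 3600 = 6.88 × 10^6 ft³.

V ≈ 6.88 × 10^6 ft³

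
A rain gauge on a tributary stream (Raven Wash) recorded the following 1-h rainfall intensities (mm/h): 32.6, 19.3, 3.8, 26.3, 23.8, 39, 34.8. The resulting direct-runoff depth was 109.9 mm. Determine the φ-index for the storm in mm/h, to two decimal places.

φ ≈ 10.98 mm/h

Only the 6 blocks with intensity above φ contribute runoff: 32.6, 19.3, 26.3, 23.8, 39, 34.8 mm/h.
Σ(I−φ)·Δt = d  ⇒  (32.6+19.3+26.3+23.8+39+34.8 − 6φ)·1 = 109.9
φ = (175.8 − 109.9/1) / 6 = 10.98 mm/h.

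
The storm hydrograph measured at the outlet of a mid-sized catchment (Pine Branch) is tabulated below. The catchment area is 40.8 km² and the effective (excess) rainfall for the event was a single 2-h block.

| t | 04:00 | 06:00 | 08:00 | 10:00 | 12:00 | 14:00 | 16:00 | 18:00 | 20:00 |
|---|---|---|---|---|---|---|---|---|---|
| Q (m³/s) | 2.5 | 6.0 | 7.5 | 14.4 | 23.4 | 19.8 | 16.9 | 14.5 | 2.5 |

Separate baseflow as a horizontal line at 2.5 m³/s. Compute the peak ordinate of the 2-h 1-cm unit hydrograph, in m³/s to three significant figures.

U_p ≈ 13.9 m³/s

Direct runoff: 0.0, 3.5, 5.0, 11.9, 20.9, 17.3, 14.4, 12.0, 0.0 m³/s; ΣQ_DR = 85.00 m³/s, peak = 20.9 m³/s.
Runoff depth d = ΣQ_DR·Δt / A = 85.00 × 7200 / (40.8 km²) = 15.00 mm.
The 1-cm UH is the DRH scaled by (10 mm)/d, so U_p = 20.9 × 10/15.00 = 13.9 m³/s.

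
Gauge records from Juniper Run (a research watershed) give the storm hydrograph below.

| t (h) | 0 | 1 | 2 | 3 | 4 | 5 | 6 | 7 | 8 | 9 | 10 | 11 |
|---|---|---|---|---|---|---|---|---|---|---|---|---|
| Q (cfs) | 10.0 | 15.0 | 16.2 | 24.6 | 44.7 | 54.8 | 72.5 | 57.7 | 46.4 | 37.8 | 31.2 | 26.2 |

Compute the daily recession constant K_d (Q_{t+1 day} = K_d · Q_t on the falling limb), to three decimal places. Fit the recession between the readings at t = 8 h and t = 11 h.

Between t = 8 h and t = 11 h the flow falls from 46.4 to 26.2 cfs over 3×1 h = 3 h.
Per-interval ratio K = (26.2/46.4)^(1/3) = 0.8265; K_d = K^(24/1) = 0.010.

K_d ≈ 0.010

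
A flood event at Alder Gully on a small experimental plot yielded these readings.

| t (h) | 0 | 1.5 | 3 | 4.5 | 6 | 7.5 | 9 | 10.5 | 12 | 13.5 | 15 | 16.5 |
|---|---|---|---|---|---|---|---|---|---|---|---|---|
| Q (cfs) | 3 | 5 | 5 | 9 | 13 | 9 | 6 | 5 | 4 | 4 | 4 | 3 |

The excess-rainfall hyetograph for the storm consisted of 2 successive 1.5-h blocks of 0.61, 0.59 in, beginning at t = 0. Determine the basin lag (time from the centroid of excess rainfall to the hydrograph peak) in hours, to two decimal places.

t_L ≈ 4.51 h

Centroid of excess rainfall: t_c = Σ P_i·t̄_i / ΣP_i = 1.4875 h (block centres at 0.75, 2.25 h).
Hydrograph peak occurs at t = 6 h, so basin lag t_L = 6 − 1.4875 = 4.51 h.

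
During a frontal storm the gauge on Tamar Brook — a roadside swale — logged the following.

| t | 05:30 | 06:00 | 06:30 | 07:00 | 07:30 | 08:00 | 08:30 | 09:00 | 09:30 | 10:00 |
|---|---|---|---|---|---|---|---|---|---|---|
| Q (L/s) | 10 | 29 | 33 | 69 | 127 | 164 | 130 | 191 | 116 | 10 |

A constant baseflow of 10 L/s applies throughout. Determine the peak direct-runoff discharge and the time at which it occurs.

Subtracting baseflow gives direct-runoff ordinates: 0.0, 19.0, 23.0, 59.0, 117.0, 154.0, 120.0, 181.0, 106.0, 0.0 L/s.
The maximum is 181.0 L/s, occurring at the reading for t = 09:00.

Q_p = 181.0 L/s at t = 09:00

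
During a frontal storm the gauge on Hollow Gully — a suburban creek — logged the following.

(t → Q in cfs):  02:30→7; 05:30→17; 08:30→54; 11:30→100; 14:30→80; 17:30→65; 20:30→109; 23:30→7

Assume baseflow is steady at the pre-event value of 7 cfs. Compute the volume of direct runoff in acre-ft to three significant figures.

V ≈ 95.0 acre-ft

Direct-runoff ordinates (Q − Q_b): 0.0, 10.0, 47.0, 93.0, 73.0, 58.0, 102.0, 0.0 cfs.
ΣQ_DR = 383.0 cfs.
With Δt = 3 h = 10800 s, V = ΣQ_DR · Δt = 383.0 × 10800 = 4.14 × 10^6 ft³ = 95.0 acre-ft.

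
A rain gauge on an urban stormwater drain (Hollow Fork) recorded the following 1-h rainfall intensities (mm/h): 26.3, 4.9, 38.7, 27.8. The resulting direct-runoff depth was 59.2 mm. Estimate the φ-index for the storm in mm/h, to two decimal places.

Only the 3 blocks with intensity above φ contribute runoff: 26.3, 38.7, 27.8 mm/h.
Σ(I−φ)·Δt = d  ⇒  (26.3+38.7+27.8 − 3φ)·1 = 59.2
φ = (92.80 − 59.2/1) / 3 = 11.20 mm/h.

φ ≈ 11.20 mm/h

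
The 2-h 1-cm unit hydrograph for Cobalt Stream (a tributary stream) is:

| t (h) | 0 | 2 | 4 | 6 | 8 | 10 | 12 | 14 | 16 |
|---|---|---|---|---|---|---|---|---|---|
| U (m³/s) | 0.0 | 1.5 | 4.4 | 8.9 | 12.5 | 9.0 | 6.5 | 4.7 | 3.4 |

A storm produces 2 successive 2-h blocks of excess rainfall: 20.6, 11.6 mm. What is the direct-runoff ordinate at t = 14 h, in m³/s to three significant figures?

By discrete convolution, Q_j = Σ (P_i / 10 mm) · U_{j−i}.
At t = 14 h (j=7): Q = (20.6/10)·4.7 + (11.6/10)·6.5 = 17.2 m³/s.

Q ≈ 17.2 m³/s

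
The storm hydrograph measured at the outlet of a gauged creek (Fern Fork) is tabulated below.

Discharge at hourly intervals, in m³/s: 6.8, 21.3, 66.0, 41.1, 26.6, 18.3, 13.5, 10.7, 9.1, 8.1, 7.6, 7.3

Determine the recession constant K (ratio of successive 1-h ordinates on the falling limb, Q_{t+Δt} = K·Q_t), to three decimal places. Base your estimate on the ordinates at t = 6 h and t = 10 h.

Using the recession-limb readings at t = 6 h and t = 10 h: Q falls from 13.5 to 7.6 m³/s over 4 intervals.
K = (Q₂/Q₁)^(1/4) = (7.6/13.5)^(1/4) = 0.866.

K ≈ 0.866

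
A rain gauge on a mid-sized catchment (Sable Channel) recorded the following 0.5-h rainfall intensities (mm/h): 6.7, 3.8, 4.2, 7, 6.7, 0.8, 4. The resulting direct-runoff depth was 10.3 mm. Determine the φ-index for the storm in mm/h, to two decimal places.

Only the 6 blocks with intensity above φ contribute runoff: 6.7, 3.8, 4.2, 7, 6.7, 4 mm/h.
Σ(I−φ)·Δt = d  ⇒  (6.7+3.8+4.2+7+6.7+4 − 6φ)·0.5 = 10.3
φ = (32.40 − 10.3/0.5) / 6 = 1.97 mm/h.

φ ≈ 1.97 mm/h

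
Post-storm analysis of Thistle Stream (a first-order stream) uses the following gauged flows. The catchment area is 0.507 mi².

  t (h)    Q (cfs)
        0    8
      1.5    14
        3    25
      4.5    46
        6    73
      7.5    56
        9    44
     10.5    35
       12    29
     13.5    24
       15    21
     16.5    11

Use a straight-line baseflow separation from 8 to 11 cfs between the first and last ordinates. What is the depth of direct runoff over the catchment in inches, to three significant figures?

Direct runoff: 0.00, 5.73, 16.45, 37.18, 63.91, 46.64, 34.36, 25.09, 18.82, 13.55, 10.27, 0.00 cfs; ΣQ_DR = 272.0 cfs.
V = ΣQ_DR · Δt = 272.0 × 5400 s = 1.469 × 10^6 ft³.
Over A = 0.507 mi², depth = V / A = 1.25 in.

d ≈ 1.25 in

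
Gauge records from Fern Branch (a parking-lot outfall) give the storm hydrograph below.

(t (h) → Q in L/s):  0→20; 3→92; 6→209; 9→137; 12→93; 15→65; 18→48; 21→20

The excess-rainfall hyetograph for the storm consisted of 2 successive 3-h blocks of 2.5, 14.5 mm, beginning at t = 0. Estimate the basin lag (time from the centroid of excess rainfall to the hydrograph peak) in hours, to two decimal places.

t_L ≈ 1.94 h

Centroid of excess rainfall: t_c = Σ P_i·t̄_i / ΣP_i = 4.0588 h (block centres at 1.5, 4.5 h).
Hydrograph peak occurs at t = 6 h, so basin lag t_L = 6 − 4.0588 = 1.94 h.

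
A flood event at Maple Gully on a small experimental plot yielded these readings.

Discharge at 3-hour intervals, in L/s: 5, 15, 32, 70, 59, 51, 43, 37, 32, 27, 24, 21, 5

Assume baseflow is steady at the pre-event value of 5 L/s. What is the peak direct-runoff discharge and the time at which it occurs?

Q_p = 65.0 L/s at t = 9 h

Subtracting baseflow gives direct-runoff ordinates: 0.0, 10.0, 27.0, 65.0, 54.0, 46.0, 38.0, 32.0, 27.0, 22.0, 19.0, 16.0, 0.0 L/s.
The maximum is 65.0 L/s, occurring at the reading for t = 9 h.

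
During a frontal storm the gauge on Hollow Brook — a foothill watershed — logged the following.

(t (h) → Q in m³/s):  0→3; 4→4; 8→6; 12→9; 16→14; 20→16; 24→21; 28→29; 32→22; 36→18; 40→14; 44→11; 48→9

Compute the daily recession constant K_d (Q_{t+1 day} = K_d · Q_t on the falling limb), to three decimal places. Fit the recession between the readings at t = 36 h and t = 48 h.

Between t = 36 h and t = 48 h the flow falls from 18 to 9 m³/s over 3×4 h = 12 h.
Per-interval ratio K = (9/18)^(1/3) = 0.7937; K_d = K^(24/4) = 0.250.

K_d ≈ 0.250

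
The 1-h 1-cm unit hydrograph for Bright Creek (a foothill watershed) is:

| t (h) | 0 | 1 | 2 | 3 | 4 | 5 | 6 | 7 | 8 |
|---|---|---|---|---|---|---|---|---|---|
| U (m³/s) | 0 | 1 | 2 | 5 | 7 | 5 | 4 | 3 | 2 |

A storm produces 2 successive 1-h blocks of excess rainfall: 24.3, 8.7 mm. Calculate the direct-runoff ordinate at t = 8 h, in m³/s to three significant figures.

Q ≈ 7.47 m³/s

By discrete convolution, Q_j = Σ (P_i / 10 mm) · U_{j−i}.
At t = 8 h (j=8): Q = (24.3/10)·2 + (8.7/10)·3 = 7.47 m³/s.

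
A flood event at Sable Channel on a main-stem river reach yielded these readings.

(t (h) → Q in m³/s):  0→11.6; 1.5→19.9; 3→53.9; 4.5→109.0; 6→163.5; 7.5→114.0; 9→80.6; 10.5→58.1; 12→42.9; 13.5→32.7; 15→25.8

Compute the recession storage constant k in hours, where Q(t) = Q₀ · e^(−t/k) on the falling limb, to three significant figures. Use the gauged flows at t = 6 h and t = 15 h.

k ≈ 4.87 h

On the falling limb, Q drops from 163.5 to 25.8 m³/s between t = 6 h and t = 15 h (Δt = 9 h).
k = −Δt / ln(Q₂/Q₁) = −9 / ln(25.8/163.5) = 4.87 h.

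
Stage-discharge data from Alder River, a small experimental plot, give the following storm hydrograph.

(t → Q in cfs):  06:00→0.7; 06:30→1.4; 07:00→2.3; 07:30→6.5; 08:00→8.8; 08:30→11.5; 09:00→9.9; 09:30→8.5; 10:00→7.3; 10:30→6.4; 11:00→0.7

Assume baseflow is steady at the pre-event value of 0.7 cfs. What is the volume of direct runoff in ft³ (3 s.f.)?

V ≈ 1.01 × 10^5 ft³

Direct-runoff ordinates (Q − Q_b): 0.0, 0.7, 1.6, 5.8, 8.1, 10.8, 9.2, 7.8, 6.6, 5.7, 0.0 cfs.
ΣQ_DR = 56.30 cfs.
With Δt = 0.5 h = 1800 s, V = ΣQ_DR · Δt = 56.30 × 1800 = 1.01 × 10^5 ft³.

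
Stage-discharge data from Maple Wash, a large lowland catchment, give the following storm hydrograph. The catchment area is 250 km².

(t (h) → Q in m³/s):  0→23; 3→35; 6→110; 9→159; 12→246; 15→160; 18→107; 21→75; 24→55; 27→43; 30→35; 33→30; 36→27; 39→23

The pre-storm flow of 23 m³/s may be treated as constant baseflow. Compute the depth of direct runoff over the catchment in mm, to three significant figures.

d ≈ 34.8 mm

Direct runoff: 0.0, 12.0, 87.0, 136.0, 223.0, 137.0, 84.0, 52.0, 32.0, 20.0, 12.0, 7.0, 4.0, 0.0 m³/s; ΣQ_DR = 806.0 m³/s.
V = ΣQ_DR · Δt = 806.0 × 10800 s = 8.705 × 10^6 m³.
Over A = 250 km², depth = V / A = 34.8 mm.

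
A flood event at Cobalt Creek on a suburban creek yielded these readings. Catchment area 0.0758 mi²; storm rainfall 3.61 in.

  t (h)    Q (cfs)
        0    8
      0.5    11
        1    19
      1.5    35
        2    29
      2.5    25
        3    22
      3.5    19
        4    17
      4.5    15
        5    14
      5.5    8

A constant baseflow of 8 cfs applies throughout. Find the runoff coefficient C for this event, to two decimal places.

ΣQ_DR = 126.0 cfs; V = ΣQ_DR·Δt = 2.268 × 10^5 ft³.
Runoff depth d = V / A = 1.288 in.
C = d / P = 1.288 / 3.61 = 0.36.

C ≈ 0.36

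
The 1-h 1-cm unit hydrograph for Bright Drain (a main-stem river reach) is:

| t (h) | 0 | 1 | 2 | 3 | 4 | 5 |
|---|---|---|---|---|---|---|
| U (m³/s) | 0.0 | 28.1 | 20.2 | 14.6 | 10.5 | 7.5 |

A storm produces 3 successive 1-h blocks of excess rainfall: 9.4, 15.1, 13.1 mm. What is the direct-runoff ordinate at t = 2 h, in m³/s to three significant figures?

Q ≈ 61.4 m³/s

By discrete convolution, Q_j = Σ (P_i / 10 mm) · U_{j−i}.
At t = 2 h (j=2): Q = (9.4/10)·20.2 + (15.1/10)·28.1 + (13.1/10)·0.0 = 61.4 m³/s.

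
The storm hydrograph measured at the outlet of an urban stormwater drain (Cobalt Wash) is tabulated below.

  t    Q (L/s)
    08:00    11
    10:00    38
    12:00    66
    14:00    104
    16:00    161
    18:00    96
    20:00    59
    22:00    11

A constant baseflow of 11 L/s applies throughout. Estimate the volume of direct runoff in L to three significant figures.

Direct-runoff ordinates (Q − Q_b): 0.0, 27.0, 55.0, 93.0, 150.0, 85.0, 48.0, 0.0 L/s.
ΣQ_DR = 458.0 L/s.
With Δt = 2 h = 7200 s, V = ΣQ_DR · Δt = 458.0 × 7200 = 3.30 × 10^6 L.

V ≈ 3.30 × 10^6 L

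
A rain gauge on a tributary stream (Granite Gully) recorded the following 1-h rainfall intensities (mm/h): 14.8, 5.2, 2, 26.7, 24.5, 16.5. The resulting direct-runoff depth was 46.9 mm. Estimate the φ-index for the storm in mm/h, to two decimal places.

φ ≈ 8.90 mm/h

Only the 4 blocks with intensity above φ contribute runoff: 14.8, 26.7, 24.5, 16.5 mm/h.
Σ(I−φ)·Δt = d  ⇒  (14.8+26.7+24.5+16.5 − 4φ)·1 = 46.9
φ = (82.50 − 46.9/1) / 4 = 8.90 mm/h.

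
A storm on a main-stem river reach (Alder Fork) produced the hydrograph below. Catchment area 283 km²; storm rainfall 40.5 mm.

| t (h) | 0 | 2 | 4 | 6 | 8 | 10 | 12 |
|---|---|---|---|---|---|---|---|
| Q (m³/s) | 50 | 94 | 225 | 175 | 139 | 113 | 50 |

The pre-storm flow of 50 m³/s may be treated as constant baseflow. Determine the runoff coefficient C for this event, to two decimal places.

C ≈ 0.31

ΣQ_DR = 496.0 m³/s; V = ΣQ_DR·Δt = 3.571 × 10^6 m³.
Runoff depth d = V / A = 12.62 mm.
C = d / P = 12.62 / 40.5 = 0.31.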